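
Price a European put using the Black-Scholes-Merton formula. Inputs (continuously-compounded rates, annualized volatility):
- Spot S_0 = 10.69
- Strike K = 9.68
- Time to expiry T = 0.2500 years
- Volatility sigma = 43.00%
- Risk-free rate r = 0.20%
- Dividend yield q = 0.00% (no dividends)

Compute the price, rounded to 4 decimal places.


d1 = (ln(S/K) + (r - q + 0.5*sigma^2) * T) / (sigma * sqrt(T)) = 0.57143872
d2 = d1 - sigma * sqrt(T) = 0.35643872
exp(-rT) = 0.99950012; exp(-qT) = 1.00000000
P = K * exp(-rT) * N(-d2) - S_0 * exp(-qT) * N(-d1)
N(-d1) = 0.28385115; N(-d2) = 0.36075602
P = 9.6800 * 0.99950012 * 0.36075602 - 10.6900 * 1.00000000 * 0.28385115 = 0.4560

Answer: Price = 0.4560


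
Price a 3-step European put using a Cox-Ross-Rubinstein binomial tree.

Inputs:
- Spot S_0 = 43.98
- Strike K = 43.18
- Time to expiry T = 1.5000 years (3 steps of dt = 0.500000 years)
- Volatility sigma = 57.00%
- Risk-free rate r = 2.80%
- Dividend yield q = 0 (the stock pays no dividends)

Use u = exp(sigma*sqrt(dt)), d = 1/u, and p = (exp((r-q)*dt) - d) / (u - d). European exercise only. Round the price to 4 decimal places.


Answer: Price = V(0,0) = 11.3112

Derivation:
dt = T/N = 0.500000
u = exp(sigma*sqrt(dt)) = 1.496383; d = 1/u = 0.668278
p = (exp((r-q)*dt) - d) / (u - d) = 0.417605
Discount per step: exp(-r*dt) = 0.986098
Stock lattice S(k, i) with i counting down-moves:
  k=0: S(0,0) = 43.9800
  k=1: S(1,0) = 65.8109; S(1,1) = 29.3909
  k=2: S(2,0) = 98.4783; S(2,1) = 43.9800; S(2,2) = 19.6413
  k=3: S(3,0) = 147.3613; S(3,1) = 65.8109; S(3,2) = 29.3909; S(3,3) = 13.1258
Terminal payoffs V(N, i) = max(K - S_T, 0):
  V(3,0) = 0.000000; V(3,1) = 0.000000; V(3,2) = 13.789129; V(3,3) = 30.054165
Backward induction: V(k, i) = exp(-r*dt) * [p * V(k+1, i) + (1-p) * V(k+1, i+1)].
  V(2,0) = exp(-r*dt) * [p*0.000000 + (1-p)*0.000000] = 0.000000
  V(2,1) = exp(-r*dt) * [p*0.000000 + (1-p)*13.789129] = 7.919079
  V(2,2) = exp(-r*dt) * [p*13.789129 + (1-p)*30.054165] = 22.938416
  V(1,0) = exp(-r*dt) * [p*0.000000 + (1-p)*7.919079] = 4.547917
  V(1,1) = exp(-r*dt) * [p*7.919079 + (1-p)*22.938416] = 16.434571
  V(0,0) = exp(-r*dt) * [p*4.547917 + (1-p)*16.434571] = 11.311181


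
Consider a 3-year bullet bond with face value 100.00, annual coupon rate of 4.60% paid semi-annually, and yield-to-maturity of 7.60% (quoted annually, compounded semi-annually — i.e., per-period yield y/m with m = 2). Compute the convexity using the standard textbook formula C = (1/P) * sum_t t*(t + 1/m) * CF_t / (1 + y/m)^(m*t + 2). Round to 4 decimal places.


Coupon per period c = face * coupon_rate / m = 2.300000
Periods per year m = 2; per-period yield y/m = 0.038000
Number of cashflows N = 6
Cashflows (t years, CF_t, discount factor 1/(1+y/m)^(m*t), PV):
  t = 0.5000: CF_t = 2.300000, DF = 0.963391, PV = 2.215800
  t = 1.0000: CF_t = 2.300000, DF = 0.928122, PV = 2.134682
  t = 1.5000: CF_t = 2.300000, DF = 0.894145, PV = 2.056533
  t = 2.0000: CF_t = 2.300000, DF = 0.861411, PV = 1.981246
  t = 2.5000: CF_t = 2.300000, DF = 0.829876, PV = 1.908715
  t = 3.0000: CF_t = 102.300000, DF = 0.799495, PV = 81.788362
Price P = sum_t PV_t = 92.085338
Convexity numerator sum_t t*(t + 1/m) * CF_t / (1+y/m)^(m*t + 2):
  t = 0.5000: term = 1.028267
  t = 1.0000: term = 2.971869
  t = 1.5000: term = 5.726145
  t = 2.0000: term = 9.194195
  t = 2.5000: term = 13.286409
  t = 3.0000: term = 797.050988
Convexity = (1/P) * sum = 829.257873 / 92.085338 = 9.005319

Answer: Convexity = 9.0053


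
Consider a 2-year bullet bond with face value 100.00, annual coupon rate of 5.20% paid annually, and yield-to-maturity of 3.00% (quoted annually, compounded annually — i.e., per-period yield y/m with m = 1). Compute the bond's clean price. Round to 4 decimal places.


Coupon per period c = face * coupon_rate / m = 5.200000
Periods per year m = 1; per-period yield y/m = 0.030000
Number of cashflows N = 2
Cashflows (t years, CF_t, discount factor 1/(1+y/m)^(m*t), PV):
  t = 1.0000: CF_t = 5.200000, DF = 0.970874, PV = 5.048544
  t = 2.0000: CF_t = 105.200000, DF = 0.942596, PV = 99.161090
Price P = sum_t PV_t = 104.209633

Answer: Price = 104.2096


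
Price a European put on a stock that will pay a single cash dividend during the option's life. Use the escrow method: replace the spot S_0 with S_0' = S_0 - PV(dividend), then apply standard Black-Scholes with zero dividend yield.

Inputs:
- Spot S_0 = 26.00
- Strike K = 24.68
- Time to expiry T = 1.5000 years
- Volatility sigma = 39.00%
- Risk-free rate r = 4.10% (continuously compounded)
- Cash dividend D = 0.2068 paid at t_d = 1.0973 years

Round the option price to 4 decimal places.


Answer: Price = 3.4395

Derivation:
PV(D) = D * exp(-r * t_d) = 0.2068 * 0.95600771 = 0.19770239
S_0' = S_0 - PV(D) = 26.0000 - 0.19770239 = 25.80229761
d1 = (ln(S_0'/K) + (r + sigma^2/2)*T) / (sigma*sqrt(T)) = 0.46068274
d2 = d1 - sigma*sqrt(T) = -0.01696775
exp(-rT) = 0.94035295
N(-d1) = 0.32251312; N(-d2) = 0.50676883
P = K * exp(-rT) * N(-d2) - S_0' * N(-d1) = 24.6800 * 0.94035295 * 0.50676883 - 25.80229761 * 0.32251312 = 3.4395


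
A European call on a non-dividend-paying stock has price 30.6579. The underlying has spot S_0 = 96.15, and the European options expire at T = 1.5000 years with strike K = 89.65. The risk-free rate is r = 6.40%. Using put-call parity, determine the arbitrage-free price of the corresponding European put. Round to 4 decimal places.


Answer: Put price = 15.9517

Derivation:
Put-call parity: C - P = S_0 * exp(-qT) - K * exp(-rT).
S_0 * exp(-qT) = 96.1500 * 1.00000000 = 96.15000000
K * exp(-rT) = 89.6500 * 0.90846402 = 81.44379904
P = C - S*exp(-qT) + K*exp(-rT)
P = 30.6579 - 96.15000000 + 81.44379904 = 15.9517


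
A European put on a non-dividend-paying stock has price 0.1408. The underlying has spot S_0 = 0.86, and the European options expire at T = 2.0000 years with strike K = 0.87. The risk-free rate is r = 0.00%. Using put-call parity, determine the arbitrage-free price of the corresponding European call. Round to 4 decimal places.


Answer: Call price = 0.1308

Derivation:
Put-call parity: C - P = S_0 * exp(-qT) - K * exp(-rT).
S_0 * exp(-qT) = 0.8600 * 1.00000000 = 0.86000000
K * exp(-rT) = 0.8700 * 1.00000000 = 0.87000000
C = P + S*exp(-qT) - K*exp(-rT)
C = 0.1408 + 0.86000000 - 0.87000000 = 0.1308


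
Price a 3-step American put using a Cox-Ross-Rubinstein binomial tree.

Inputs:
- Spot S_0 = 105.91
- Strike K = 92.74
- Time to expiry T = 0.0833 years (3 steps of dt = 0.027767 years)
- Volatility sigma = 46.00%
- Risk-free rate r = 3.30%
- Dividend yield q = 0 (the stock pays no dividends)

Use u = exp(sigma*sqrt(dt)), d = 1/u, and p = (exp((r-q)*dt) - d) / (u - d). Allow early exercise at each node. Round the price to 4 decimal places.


dt = T/N = 0.027767
u = exp(sigma*sqrt(dt)) = 1.079666; d = 1/u = 0.926213
p = (exp((r-q)*dt) - d) / (u - d) = 0.486820
Discount per step: exp(-r*dt) = 0.999084
Stock lattice S(k, i) with i counting down-moves:
  k=0: S(0,0) = 105.9100
  k=1: S(1,0) = 114.3474; S(1,1) = 98.0952
  k=2: S(2,0) = 123.4569; S(2,1) = 105.9100; S(2,2) = 90.8570
  k=3: S(3,0) = 133.2922; S(3,1) = 114.3474; S(3,2) = 98.0952; S(3,3) = 84.1529
Terminal payoffs V(N, i) = max(K - S_T, 0):
  V(3,0) = 0.000000; V(3,1) = 0.000000; V(3,2) = 0.000000; V(3,3) = 8.587075
Backward induction: V(k, i) = exp(-r*dt) * [p * V(k+1, i) + (1-p) * V(k+1, i+1)]; then take max(V_cont, immediate exercise) for American.
  V(2,0) = exp(-r*dt) * [p*0.000000 + (1-p)*0.000000] = 0.000000; exercise = 0.000000; V(2,0) = max -> 0.000000
  V(2,1) = exp(-r*dt) * [p*0.000000 + (1-p)*0.000000] = 0.000000; exercise = 0.000000; V(2,1) = max -> 0.000000
  V(2,2) = exp(-r*dt) * [p*0.000000 + (1-p)*8.587075] = 4.402675; exercise = 1.882984; V(2,2) = max -> 4.402675
  V(1,0) = exp(-r*dt) * [p*0.000000 + (1-p)*0.000000] = 0.000000; exercise = 0.000000; V(1,0) = max -> 0.000000
  V(1,1) = exp(-r*dt) * [p*0.000000 + (1-p)*4.402675] = 2.257293; exercise = 0.000000; V(1,1) = max -> 2.257293
  V(0,0) = exp(-r*dt) * [p*0.000000 + (1-p)*2.257293] = 1.157336; exercise = 0.000000; V(0,0) = max -> 1.157336

Answer: Price = V(0,0) = 1.1573


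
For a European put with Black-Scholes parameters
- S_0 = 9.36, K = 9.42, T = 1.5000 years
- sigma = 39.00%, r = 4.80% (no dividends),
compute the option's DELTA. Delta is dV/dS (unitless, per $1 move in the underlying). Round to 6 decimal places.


d1 = 0.3761855205; d2 = -0.1014649793
phi(d1) = 0.3716895537; exp(-qT) = 1.0000000000; exp(-rT) = 0.9305308958
N(-d1) = 0.3533894896
Delta = -exp(-qT) * N(-d1) = -1.0000000000 * 0.3533894896 = -0.353389

Answer: Delta = -0.353389


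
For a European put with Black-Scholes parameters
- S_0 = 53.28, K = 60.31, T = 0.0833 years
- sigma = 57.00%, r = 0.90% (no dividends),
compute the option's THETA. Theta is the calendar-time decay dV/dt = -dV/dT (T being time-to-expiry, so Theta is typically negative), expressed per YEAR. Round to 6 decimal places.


d1 = -0.6665481743; d2 = -0.8310600887
phi(d1) = 0.3194732390; exp(-qT) = 1.0000000000; exp(-rT) = 0.9992505810
Theta = -S*exp(-qT)*phi(d1)*sigma/(2*sqrt(T)) + r*K*exp(-rT)*N(-d2) - q*S*exp(-qT)*N(-d1)
N(-d1) = 0.7474696088; N(-d2) = 0.7970301575; sqrt(T) = 0.2886173938
Term 1 = -53.2800 * 1.0000000000 * 0.3194732390 * 0.5700 / (2 * 0.2886173938) = -16.8081943215
Term 2 = 0.0090 * 60.3100 * 0.9992505810 * 0.7970301575 = 0.4322957855
Term 3 = 0 (no dividend yield, q = 0)
Theta = -16.8081943215 + (0.4322957855) + (0.0000000000) = -16.375899

Answer: Theta = -16.375899


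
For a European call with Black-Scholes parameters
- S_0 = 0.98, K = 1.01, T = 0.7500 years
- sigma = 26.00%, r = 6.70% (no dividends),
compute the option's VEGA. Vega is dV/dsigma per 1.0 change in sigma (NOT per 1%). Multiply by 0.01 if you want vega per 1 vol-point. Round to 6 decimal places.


Answer: Vega = 0.331757

Derivation:
d1 = 0.2018370434; d2 = -0.0233295616
phi(d1) = 0.3908983883; exp(-qT) = 1.0000000000; exp(-rT) = 0.9509916469
Vega = S * exp(-qT) * phi(d1) * sqrt(T) = 0.9800 * 1.0000000000 * 0.3908983883 * 0.8660254038 = 0.331757


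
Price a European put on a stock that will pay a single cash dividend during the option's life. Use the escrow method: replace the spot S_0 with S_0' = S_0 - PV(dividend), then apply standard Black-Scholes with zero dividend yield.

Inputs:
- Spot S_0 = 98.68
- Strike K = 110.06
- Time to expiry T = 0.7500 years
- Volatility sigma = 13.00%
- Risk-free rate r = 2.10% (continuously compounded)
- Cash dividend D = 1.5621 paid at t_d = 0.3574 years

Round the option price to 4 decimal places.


PV(D) = D * exp(-r * t_d) = 1.5621 * 0.99252270 = 1.55041970
S_0' = S_0 - PV(D) = 98.6800 - 1.55041970 = 97.12958030
d1 = (ln(S_0'/K) + (r + sigma^2/2)*T) / (sigma*sqrt(T)) = -0.91392065
d2 = d1 - sigma*sqrt(T) = -1.02650395
exp(-rT) = 0.98437338
N(-d1) = 0.81962073; N(-d2) = 0.84767295
P = K * exp(-rT) * N(-d2) - S_0' * N(-d1) = 110.0600 * 0.98437338 * 0.84767295 - 97.12958030 * 0.81962073 = 12.2276

Answer: Price = 12.2276


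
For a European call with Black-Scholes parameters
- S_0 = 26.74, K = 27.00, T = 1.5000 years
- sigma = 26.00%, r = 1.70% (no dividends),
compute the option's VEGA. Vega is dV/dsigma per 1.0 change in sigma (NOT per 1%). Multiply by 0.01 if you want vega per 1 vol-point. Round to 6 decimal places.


Answer: Vega = 12.783216

Derivation:
d1 = 0.2089091470; d2 = -0.1095245195
phi(d1) = 0.3903310518; exp(-qT) = 1.0000000000; exp(-rT) = 0.9748223790
Vega = S * exp(-qT) * phi(d1) * sqrt(T) = 26.7400 * 1.0000000000 * 0.3903310518 * 1.2247448714 = 12.783216


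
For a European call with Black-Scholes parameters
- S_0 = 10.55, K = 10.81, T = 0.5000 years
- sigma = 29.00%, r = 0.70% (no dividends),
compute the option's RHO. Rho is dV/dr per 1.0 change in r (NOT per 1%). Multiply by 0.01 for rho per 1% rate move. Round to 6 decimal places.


d1 = 0.0008740243; d2 = -0.2041869422
phi(d1) = 0.3989421280; exp(-qT) = 1.0000000000; exp(-rT) = 0.9965061179
N(d2) = 0.4191037075
Rho = K*T*exp(-rT)*N(d2) = 10.8100 * 0.5000 * 0.9965061179 * 0.4191037075 = 2.257341

Answer: Rho = 2.257341


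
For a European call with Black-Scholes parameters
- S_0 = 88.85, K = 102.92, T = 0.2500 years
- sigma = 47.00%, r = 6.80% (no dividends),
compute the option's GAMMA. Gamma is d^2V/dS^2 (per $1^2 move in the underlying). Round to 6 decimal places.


d1 = -0.4357018418; d2 = -0.6707018418
phi(d1) = 0.3628170448; exp(-qT) = 1.0000000000; exp(-rT) = 0.9831436846
Gamma = exp(-qT) * phi(d1) / (S * sigma * sqrt(T)) = 1.0000000000 * 0.3628170448 / (88.8500 * 0.4700 * 0.5000000000) = 0.017377

Answer: Gamma = 0.017377


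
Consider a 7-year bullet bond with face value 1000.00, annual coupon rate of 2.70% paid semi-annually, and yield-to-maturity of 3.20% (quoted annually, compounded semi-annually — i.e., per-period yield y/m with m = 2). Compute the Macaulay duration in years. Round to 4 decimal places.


Coupon per period c = face * coupon_rate / m = 13.500000
Periods per year m = 2; per-period yield y/m = 0.016000
Number of cashflows N = 14
Cashflows (t years, CF_t, discount factor 1/(1+y/m)^(m*t), PV):
  t = 0.5000: CF_t = 13.500000, DF = 0.984252, PV = 13.287402
  t = 1.0000: CF_t = 13.500000, DF = 0.968752, PV = 13.078151
  t = 1.5000: CF_t = 13.500000, DF = 0.953496, PV = 12.872196
  t = 2.0000: CF_t = 13.500000, DF = 0.938480, PV = 12.669484
  t = 2.5000: CF_t = 13.500000, DF = 0.923701, PV = 12.469965
  t = 3.0000: CF_t = 13.500000, DF = 0.909155, PV = 12.273587
  t = 3.5000: CF_t = 13.500000, DF = 0.894837, PV = 12.080303
  t = 4.0000: CF_t = 13.500000, DF = 0.880745, PV = 11.890062
  t = 4.5000: CF_t = 13.500000, DF = 0.866875, PV = 11.702817
  t = 5.0000: CF_t = 13.500000, DF = 0.853224, PV = 11.518520
  t = 5.5000: CF_t = 13.500000, DF = 0.839787, PV = 11.337126
  t = 6.0000: CF_t = 13.500000, DF = 0.826562, PV = 11.158589
  t = 6.5000: CF_t = 13.500000, DF = 0.813545, PV = 10.982863
  t = 7.0000: CF_t = 1013.500000, DF = 0.800734, PV = 811.543571
Price P = sum_t PV_t = 968.864635
Macaulay numerator sum_t t * PV_t:
  t * PV_t at t = 0.5000: 6.643701
  t * PV_t at t = 1.0000: 13.078151
  t * PV_t at t = 1.5000: 19.308294
  t * PV_t at t = 2.0000: 25.338969
  t * PV_t at t = 2.5000: 31.174912
  t * PV_t at t = 3.0000: 36.820762
  t * PV_t at t = 3.5000: 42.281059
  t * PV_t at t = 4.0000: 47.560246
  t * PV_t at t = 4.5000: 52.662674
  t * PV_t at t = 5.0000: 57.592601
  t * PV_t at t = 5.5000: 62.354194
  t * PV_t at t = 6.0000: 66.951533
  t * PV_t at t = 6.5000: 71.388609
  t * PV_t at t = 7.0000: 5680.804998
Macaulay duration D = (sum_t t * PV_t) / P = 6213.960705 / 968.864635 = 6.413652

Answer: Macaulay duration = 6.4137 years


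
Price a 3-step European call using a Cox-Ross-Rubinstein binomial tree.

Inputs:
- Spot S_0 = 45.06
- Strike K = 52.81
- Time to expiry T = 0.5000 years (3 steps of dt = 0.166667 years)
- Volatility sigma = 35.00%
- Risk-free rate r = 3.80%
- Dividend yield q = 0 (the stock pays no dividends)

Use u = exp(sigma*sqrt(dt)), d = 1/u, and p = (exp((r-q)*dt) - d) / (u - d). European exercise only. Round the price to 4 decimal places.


dt = T/N = 0.166667
u = exp(sigma*sqrt(dt)) = 1.153599; d = 1/u = 0.866852
p = (exp((r-q)*dt) - d) / (u - d) = 0.486496
Discount per step: exp(-r*dt) = 0.993687
Stock lattice S(k, i) with i counting down-moves:
  k=0: S(0,0) = 45.0600
  k=1: S(1,0) = 51.9812; S(1,1) = 39.0604
  k=2: S(2,0) = 59.9655; S(2,1) = 45.0600; S(2,2) = 33.8596
  k=3: S(3,0) = 69.1761; S(3,1) = 51.9812; S(3,2) = 39.0604; S(3,3) = 29.3512
Terminal payoffs V(N, i) = max(S_T - K, 0):
  V(3,0) = 16.366115; V(3,1) = 0.000000; V(3,2) = 0.000000; V(3,3) = 0.000000
Backward induction: V(k, i) = exp(-r*dt) * [p * V(k+1, i) + (1-p) * V(k+1, i+1)].
  V(2,0) = exp(-r*dt) * [p*16.366115 + (1-p)*0.000000] = 7.911780
  V(2,1) = exp(-r*dt) * [p*0.000000 + (1-p)*0.000000] = 0.000000
  V(2,2) = exp(-r*dt) * [p*0.000000 + (1-p)*0.000000] = 0.000000
  V(1,0) = exp(-r*dt) * [p*7.911780 + (1-p)*0.000000] = 3.824748
  V(1,1) = exp(-r*dt) * [p*0.000000 + (1-p)*0.000000] = 0.000000
  V(0,0) = exp(-r*dt) * [p*3.824748 + (1-p)*0.000000] = 1.848976

Answer: Price = V(0,0) = 1.8490


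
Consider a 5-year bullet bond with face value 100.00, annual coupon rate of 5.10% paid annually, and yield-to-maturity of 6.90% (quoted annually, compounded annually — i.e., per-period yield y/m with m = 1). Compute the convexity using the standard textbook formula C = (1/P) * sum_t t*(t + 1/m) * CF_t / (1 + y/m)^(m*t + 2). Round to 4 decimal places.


Answer: Convexity = 22.8985

Derivation:
Coupon per period c = face * coupon_rate / m = 5.100000
Periods per year m = 1; per-period yield y/m = 0.069000
Number of cashflows N = 5
Cashflows (t years, CF_t, discount factor 1/(1+y/m)^(m*t), PV):
  t = 1.0000: CF_t = 5.100000, DF = 0.935454, PV = 4.770814
  t = 2.0000: CF_t = 5.100000, DF = 0.875074, PV = 4.462875
  t = 3.0000: CF_t = 5.100000, DF = 0.818591, PV = 4.174813
  t = 4.0000: CF_t = 5.100000, DF = 0.765754, PV = 3.905345
  t = 5.0000: CF_t = 105.100000, DF = 0.716327, PV = 75.285994
Price P = sum_t PV_t = 92.599841
Convexity numerator sum_t t*(t + 1/m) * CF_t / (1+y/m)^(m*t + 2):
  t = 1.0000: term = 8.349627
  t = 2.0000: term = 23.432067
  t = 3.0000: term = 43.839228
  t = 4.0000: term = 68.349279
  t = 5.0000: term = 1976.423615
Convexity = (1/P) * sum = 2120.393816 / 92.599841 = 22.898461


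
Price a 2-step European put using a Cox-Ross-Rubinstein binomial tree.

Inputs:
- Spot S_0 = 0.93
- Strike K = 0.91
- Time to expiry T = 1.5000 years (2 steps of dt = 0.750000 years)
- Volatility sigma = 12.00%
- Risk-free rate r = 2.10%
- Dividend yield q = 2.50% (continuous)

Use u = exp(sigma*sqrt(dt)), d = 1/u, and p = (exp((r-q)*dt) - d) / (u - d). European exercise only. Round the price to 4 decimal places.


Answer: Price = V(0,0) = 0.0437

Derivation:
dt = T/N = 0.750000
u = exp(sigma*sqrt(dt)) = 1.109515; d = 1/u = 0.901295
p = (exp((r-q)*dt) - d) / (u - d) = 0.459656
Discount per step: exp(-r*dt) = 0.984373
Stock lattice S(k, i) with i counting down-moves:
  k=0: S(0,0) = 0.9300
  k=1: S(1,0) = 1.0318; S(1,1) = 0.8382
  k=2: S(2,0) = 1.1449; S(2,1) = 0.9300; S(2,2) = 0.7555
Terminal payoffs V(N, i) = max(K - S_T, 0):
  V(2,0) = 0.000000; V(2,1) = 0.000000; V(2,2) = 0.154531
Backward induction: V(k, i) = exp(-r*dt) * [p * V(k+1, i) + (1-p) * V(k+1, i+1)].
  V(1,0) = exp(-r*dt) * [p*0.000000 + (1-p)*0.000000] = 0.000000
  V(1,1) = exp(-r*dt) * [p*0.000000 + (1-p)*0.154531] = 0.082195
  V(0,0) = exp(-r*dt) * [p*0.000000 + (1-p)*0.082195] = 0.043720


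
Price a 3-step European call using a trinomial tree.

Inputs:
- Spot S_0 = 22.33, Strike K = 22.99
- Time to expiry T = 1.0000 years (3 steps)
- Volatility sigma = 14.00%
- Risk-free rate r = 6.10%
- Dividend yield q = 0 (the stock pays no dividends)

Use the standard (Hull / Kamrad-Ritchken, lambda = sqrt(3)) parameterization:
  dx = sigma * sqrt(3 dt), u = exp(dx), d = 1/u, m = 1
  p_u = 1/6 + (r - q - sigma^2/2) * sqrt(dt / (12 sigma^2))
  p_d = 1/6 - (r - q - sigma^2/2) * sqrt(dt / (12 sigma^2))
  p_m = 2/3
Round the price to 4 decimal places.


Answer: Price = V(0,0) = 1.5724

Derivation:
dt = T/N = 0.333333; dx = sigma*sqrt(3*dt) = 0.140000
u = exp(dx) = 1.150274; d = 1/u = 0.869358
p_u = 0.227619, p_m = 0.666667, p_d = 0.105714
Discount per step: exp(-r*dt) = 0.979872
Stock lattice S(k, j) with j the centered position index:
  k=0: S(0,+0) = 22.3300
  k=1: S(1,-1) = 19.4128; S(1,+0) = 22.3300; S(1,+1) = 25.6856
  k=2: S(2,-2) = 16.8767; S(2,-1) = 19.4128; S(2,+0) = 22.3300; S(2,+1) = 25.6856; S(2,+2) = 29.5455
  k=3: S(3,-3) = 14.6719; S(3,-2) = 16.8767; S(3,-1) = 19.4128; S(3,+0) = 22.3300; S(3,+1) = 25.6856; S(3,+2) = 29.5455; S(3,+3) = 33.9854
Terminal payoffs V(N, j) = max(S_T - K, 0):
  V(3,-3) = 0.000000; V(3,-2) = 0.000000; V(3,-1) = 0.000000; V(3,+0) = 0.000000; V(3,+1) = 2.695614; V(3,+2) = 6.555489; V(3,+3) = 10.995402
Backward induction: V(k, j) = exp(-r*dt) * [p_u * V(k+1, j+1) + p_m * V(k+1, j) + p_d * V(k+1, j-1)]
  V(2,-2) = exp(-r*dt) * [p_u*0.000000 + p_m*0.000000 + p_d*0.000000] = 0.000000
  V(2,-1) = exp(-r*dt) * [p_u*0.000000 + p_m*0.000000 + p_d*0.000000] = 0.000000
  V(2,+0) = exp(-r*dt) * [p_u*2.695614 + p_m*0.000000 + p_d*0.000000] = 0.601223
  V(2,+1) = exp(-r*dt) * [p_u*6.555489 + p_m*2.695614 + p_d*0.000000] = 3.223024
  V(2,+2) = exp(-r*dt) * [p_u*10.995402 + p_m*6.555489 + p_d*2.695614] = 7.013976
  V(1,-1) = exp(-r*dt) * [p_u*0.601223 + p_m*0.000000 + p_d*0.000000] = 0.134095
  V(1,+0) = exp(-r*dt) * [p_u*3.223024 + p_m*0.601223 + p_d*0.000000] = 1.111603
  V(1,+1) = exp(-r*dt) * [p_u*7.013976 + p_m*3.223024 + p_d*0.601223] = 3.732093
  V(0,+0) = exp(-r*dt) * [p_u*3.732093 + p_m*1.111603 + p_d*0.134095] = 1.572440


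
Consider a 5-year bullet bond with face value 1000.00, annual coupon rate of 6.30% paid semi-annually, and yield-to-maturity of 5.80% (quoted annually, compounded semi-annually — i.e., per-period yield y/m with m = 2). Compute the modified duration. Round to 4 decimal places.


Answer: Modified duration = 4.2507

Derivation:
Coupon per period c = face * coupon_rate / m = 31.500000
Periods per year m = 2; per-period yield y/m = 0.029000
Number of cashflows N = 10
Cashflows (t years, CF_t, discount factor 1/(1+y/m)^(m*t), PV):
  t = 0.5000: CF_t = 31.500000, DF = 0.971817, PV = 30.612245
  t = 1.0000: CF_t = 31.500000, DF = 0.944429, PV = 29.749509
  t = 1.5000: CF_t = 31.500000, DF = 0.917812, PV = 28.911088
  t = 2.0000: CF_t = 31.500000, DF = 0.891946, PV = 28.096295
  t = 2.5000: CF_t = 31.500000, DF = 0.866808, PV = 27.304466
  t = 3.0000: CF_t = 31.500000, DF = 0.842379, PV = 26.534952
  t = 3.5000: CF_t = 31.500000, DF = 0.818639, PV = 25.787125
  t = 4.0000: CF_t = 31.500000, DF = 0.795567, PV = 25.060374
  t = 4.5000: CF_t = 31.500000, DF = 0.773146, PV = 24.354105
  t = 5.0000: CF_t = 1031.500000, DF = 0.751357, PV = 775.024595
Price P = sum_t PV_t = 1021.434754
First compute Macaulay numerator sum_t t * PV_t:
  t * PV_t at t = 0.5000: 15.306122
  t * PV_t at t = 1.0000: 29.749509
  t * PV_t at t = 1.5000: 43.366631
  t * PV_t at t = 2.0000: 56.192590
  t * PV_t at t = 2.5000: 68.261164
  t * PV_t at t = 3.0000: 79.604856
  t * PV_t at t = 3.5000: 90.254939
  t * PV_t at t = 4.0000: 100.241498
  t * PV_t at t = 4.5000: 109.593474
  t * PV_t at t = 5.0000: 3875.122974
Macaulay duration D = 4467.693757 / 1021.434754 = 4.373939
Modified duration = D / (1 + y/m) = 4.373939 / (1 + 0.029000) = 4.250670


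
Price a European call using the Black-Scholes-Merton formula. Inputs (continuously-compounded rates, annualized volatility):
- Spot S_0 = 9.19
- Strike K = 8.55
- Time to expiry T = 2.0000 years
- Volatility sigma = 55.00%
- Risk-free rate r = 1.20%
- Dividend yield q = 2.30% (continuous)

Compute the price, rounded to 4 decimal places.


Answer: Price = 2.8113

Derivation:
d1 = (ln(S/K) + (r - q + 0.5*sigma^2) * T) / (sigma * sqrt(T)) = 0.45342856
d2 = d1 - sigma * sqrt(T) = -0.32438890
exp(-rT) = 0.97628571; exp(-qT) = 0.95504196
C = S_0 * exp(-qT) * N(d1) - K * exp(-rT) * N(d2)
N(d1) = 0.67487991; N(d2) = 0.37282181
C = 9.1900 * 0.95504196 * 0.67487991 - 8.5500 * 0.97628571 * 0.37282181 = 2.8113


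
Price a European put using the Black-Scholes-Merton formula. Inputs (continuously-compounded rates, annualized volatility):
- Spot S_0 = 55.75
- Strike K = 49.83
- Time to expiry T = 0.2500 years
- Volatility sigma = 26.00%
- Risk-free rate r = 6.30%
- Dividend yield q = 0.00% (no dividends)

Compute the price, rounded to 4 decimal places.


d1 = (ln(S/K) + (r - q + 0.5*sigma^2) * T) / (sigma * sqrt(T)) = 1.04969383
d2 = d1 - sigma * sqrt(T) = 0.91969383
exp(-rT) = 0.98437338; exp(-qT) = 1.00000000
P = K * exp(-rT) * N(-d2) - S_0 * exp(-qT) * N(-d1)
N(-d1) = 0.14692945; N(-d2) = 0.17886639
P = 49.8300 * 0.98437338 * 0.17886639 - 55.7500 * 1.00000000 * 0.14692945 = 0.5823

Answer: Price = 0.5823


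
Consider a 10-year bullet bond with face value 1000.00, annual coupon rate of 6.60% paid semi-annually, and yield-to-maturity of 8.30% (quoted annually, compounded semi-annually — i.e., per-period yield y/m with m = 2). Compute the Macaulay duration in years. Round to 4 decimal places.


Answer: Macaulay duration = 7.2932 years

Derivation:
Coupon per period c = face * coupon_rate / m = 33.000000
Periods per year m = 2; per-period yield y/m = 0.041500
Number of cashflows N = 20
Cashflows (t years, CF_t, discount factor 1/(1+y/m)^(m*t), PV):
  t = 0.5000: CF_t = 33.000000, DF = 0.960154, PV = 31.685070
  t = 1.0000: CF_t = 33.000000, DF = 0.921895, PV = 30.422534
  t = 1.5000: CF_t = 33.000000, DF = 0.885161, PV = 29.210307
  t = 2.0000: CF_t = 33.000000, DF = 0.849890, PV = 28.046382
  t = 2.5000: CF_t = 33.000000, DF = 0.816025, PV = 26.928835
  t = 3.0000: CF_t = 33.000000, DF = 0.783510, PV = 25.855819
  t = 3.5000: CF_t = 33.000000, DF = 0.752290, PV = 24.825558
  t = 4.0000: CF_t = 33.000000, DF = 0.722314, PV = 23.836350
  t = 4.5000: CF_t = 33.000000, DF = 0.693532, PV = 22.886557
  t = 5.0000: CF_t = 33.000000, DF = 0.665897, PV = 21.974611
  t = 5.5000: CF_t = 33.000000, DF = 0.639364, PV = 21.099002
  t = 6.0000: CF_t = 33.000000, DF = 0.613887, PV = 20.258284
  t = 6.5000: CF_t = 33.000000, DF = 0.589426, PV = 19.451065
  t = 7.0000: CF_t = 33.000000, DF = 0.565940, PV = 18.676010
  t = 7.5000: CF_t = 33.000000, DF = 0.543389, PV = 17.931839
  t = 8.0000: CF_t = 33.000000, DF = 0.521737, PV = 17.217320
  t = 8.5000: CF_t = 33.000000, DF = 0.500948, PV = 16.531272
  t = 9.0000: CF_t = 33.000000, DF = 0.480987, PV = 15.872561
  t = 9.5000: CF_t = 33.000000, DF = 0.461821, PV = 15.240097
  t = 10.0000: CF_t = 1033.000000, DF = 0.443419, PV = 458.052055
Price P = sum_t PV_t = 886.001527
Macaulay numerator sum_t t * PV_t:
  t * PV_t at t = 0.5000: 15.842535
  t * PV_t at t = 1.0000: 30.422534
  t * PV_t at t = 1.5000: 43.815460
  t * PV_t at t = 2.0000: 56.092764
  t * PV_t at t = 2.5000: 67.322088
  t * PV_t at t = 3.0000: 77.567456
  t * PV_t at t = 3.5000: 86.889453
  t * PV_t at t = 4.0000: 95.345398
  t * PV_t at t = 4.5000: 102.989508
  t * PV_t at t = 5.0000: 109.873055
  t * PV_t at t = 5.5000: 116.044514
  t * PV_t at t = 6.0000: 121.549702
  t * PV_t at t = 6.5000: 126.431919
  t * PV_t at t = 7.0000: 130.732071
  t * PV_t at t = 7.5000: 134.488791
  t * PV_t at t = 8.0000: 137.738560
  t * PV_t at t = 8.5000: 140.515814
  t * PV_t at t = 9.0000: 142.853048
  t * PV_t at t = 9.5000: 144.780921
  t * PV_t at t = 10.0000: 4580.520549
Macaulay duration D = (sum_t t * PV_t) / P = 6461.816141 / 886.001527 = 7.293234


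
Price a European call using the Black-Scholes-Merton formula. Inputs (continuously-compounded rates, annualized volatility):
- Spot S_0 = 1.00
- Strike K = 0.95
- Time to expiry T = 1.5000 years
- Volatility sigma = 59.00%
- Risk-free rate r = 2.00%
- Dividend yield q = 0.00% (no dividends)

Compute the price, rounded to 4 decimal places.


Answer: Price = 0.3118

Derivation:
d1 = (ln(S/K) + (r - q + 0.5*sigma^2) * T) / (sigma * sqrt(T)) = 0.47380092
d2 = d1 - sigma * sqrt(T) = -0.24879856
exp(-rT) = 0.97044553; exp(-qT) = 1.00000000
C = S_0 * exp(-qT) * N(d1) - K * exp(-rT) * N(d2)
N(d1) = 0.68217906; N(d2) = 0.40175830
C = 1.0000 * 1.00000000 * 0.68217906 - 0.9500 * 0.97044553 * 0.40175830 = 0.3118


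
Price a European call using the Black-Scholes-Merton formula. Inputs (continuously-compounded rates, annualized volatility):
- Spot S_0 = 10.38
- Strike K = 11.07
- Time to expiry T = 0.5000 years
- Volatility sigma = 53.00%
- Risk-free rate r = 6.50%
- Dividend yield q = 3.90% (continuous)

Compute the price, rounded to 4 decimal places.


d1 = (ln(S/K) + (r - q + 0.5*sigma^2) * T) / (sigma * sqrt(T)) = 0.05034368
d2 = d1 - sigma * sqrt(T) = -0.32442291
exp(-rT) = 0.96802245; exp(-qT) = 0.98068890
C = S_0 * exp(-qT) * N(d1) - K * exp(-rT) * N(d2)
N(d1) = 0.52007574; N(d2) = 0.37280894
C = 10.3800 * 0.98068890 * 0.52007574 - 11.0700 * 0.96802245 * 0.37280894 = 1.2991

Answer: Price = 1.2991


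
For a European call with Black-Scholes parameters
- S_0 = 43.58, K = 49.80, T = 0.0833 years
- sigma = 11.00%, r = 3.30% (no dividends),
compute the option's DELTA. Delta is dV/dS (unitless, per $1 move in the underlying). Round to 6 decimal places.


d1 = -4.0999163697; d2 = -4.1316642830
phi(d1) = 0.0000892923; exp(-qT) = 1.0000000000; exp(-rT) = 0.9972548748
N(d1) = 0.0000206650
Delta = exp(-qT) * N(d1) = 1.0000000000 * 0.0000206650 = 0.000021

Answer: Delta = 0.000021


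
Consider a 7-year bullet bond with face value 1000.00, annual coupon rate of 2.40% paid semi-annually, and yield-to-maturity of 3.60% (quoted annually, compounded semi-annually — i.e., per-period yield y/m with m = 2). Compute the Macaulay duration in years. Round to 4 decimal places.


Coupon per period c = face * coupon_rate / m = 12.000000
Periods per year m = 2; per-period yield y/m = 0.018000
Number of cashflows N = 14
Cashflows (t years, CF_t, discount factor 1/(1+y/m)^(m*t), PV):
  t = 0.5000: CF_t = 12.000000, DF = 0.982318, PV = 11.787819
  t = 1.0000: CF_t = 12.000000, DF = 0.964949, PV = 11.579390
  t = 1.5000: CF_t = 12.000000, DF = 0.947887, PV = 11.374647
  t = 2.0000: CF_t = 12.000000, DF = 0.931127, PV = 11.173523
  t = 2.5000: CF_t = 12.000000, DF = 0.914663, PV = 10.975956
  t = 3.0000: CF_t = 12.000000, DF = 0.898490, PV = 10.781882
  t = 3.5000: CF_t = 12.000000, DF = 0.882603, PV = 10.591240
  t = 4.0000: CF_t = 12.000000, DF = 0.866997, PV = 10.403968
  t = 4.5000: CF_t = 12.000000, DF = 0.851667, PV = 10.220008
  t = 5.0000: CF_t = 12.000000, DF = 0.836608, PV = 10.039301
  t = 5.5000: CF_t = 12.000000, DF = 0.821816, PV = 9.861789
  t = 6.0000: CF_t = 12.000000, DF = 0.807285, PV = 9.687415
  t = 6.5000: CF_t = 12.000000, DF = 0.793010, PV = 9.516125
  t = 7.0000: CF_t = 1012.000000, DF = 0.778989, PV = 788.336474
Price P = sum_t PV_t = 926.329537
Macaulay numerator sum_t t * PV_t:
  t * PV_t at t = 0.5000: 5.893910
  t * PV_t at t = 1.0000: 11.579390
  t * PV_t at t = 1.5000: 17.061970
  t * PV_t at t = 2.0000: 22.347046
  t * PV_t at t = 2.5000: 27.439890
  t * PV_t at t = 3.0000: 32.345646
  t * PV_t at t = 3.5000: 37.069339
  t * PV_t at t = 4.0000: 41.615873
  t * PV_t at t = 4.5000: 45.990037
  t * PV_t at t = 5.0000: 50.196504
  t * PV_t at t = 5.5000: 54.239837
  t * PV_t at t = 6.0000: 58.124491
  t * PV_t at t = 6.5000: 61.854812
  t * PV_t at t = 7.0000: 5518.355317
Macaulay duration D = (sum_t t * PV_t) / P = 5984.114062 / 926.329537 = 6.460027

Answer: Macaulay duration = 6.4600 years


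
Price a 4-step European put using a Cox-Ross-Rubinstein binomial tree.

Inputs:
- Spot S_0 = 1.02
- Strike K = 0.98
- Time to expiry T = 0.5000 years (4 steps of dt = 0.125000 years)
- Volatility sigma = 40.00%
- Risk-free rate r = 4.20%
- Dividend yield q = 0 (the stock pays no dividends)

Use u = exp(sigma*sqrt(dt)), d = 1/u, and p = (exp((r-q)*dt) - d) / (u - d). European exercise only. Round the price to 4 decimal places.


dt = T/N = 0.125000
u = exp(sigma*sqrt(dt)) = 1.151910; d = 1/u = 0.868123
p = (exp((r-q)*dt) - d) / (u - d) = 0.483252
Discount per step: exp(-r*dt) = 0.994764
Stock lattice S(k, i) with i counting down-moves:
  k=0: S(0,0) = 1.0200
  k=1: S(1,0) = 1.1749; S(1,1) = 0.8855
  k=2: S(2,0) = 1.3534; S(2,1) = 1.0200; S(2,2) = 0.7687
  k=3: S(3,0) = 1.5590; S(3,1) = 1.1749; S(3,2) = 0.8855; S(3,3) = 0.6673
  k=4: S(4,0) = 1.7959; S(4,1) = 1.3534; S(4,2) = 1.0200; S(4,3) = 0.7687; S(4,4) = 0.5793
Terminal payoffs V(N, i) = max(K - S_T, 0):
  V(4,0) = 0.000000; V(4,1) = 0.000000; V(4,2) = 0.000000; V(4,3) = 0.211289; V(4,4) = 0.400670
Backward induction: V(k, i) = exp(-r*dt) * [p * V(k+1, i) + (1-p) * V(k+1, i+1)].
  V(3,0) = exp(-r*dt) * [p*0.000000 + (1-p)*0.000000] = 0.000000
  V(3,1) = exp(-r*dt) * [p*0.000000 + (1-p)*0.000000] = 0.000000
  V(3,2) = exp(-r*dt) * [p*0.000000 + (1-p)*0.211289] = 0.108611
  V(3,3) = exp(-r*dt) * [p*0.211289 + (1-p)*0.400670] = 0.307532
  V(2,0) = exp(-r*dt) * [p*0.000000 + (1-p)*0.000000] = 0.000000
  V(2,1) = exp(-r*dt) * [p*0.000000 + (1-p)*0.108611] = 0.055831
  V(2,2) = exp(-r*dt) * [p*0.108611 + (1-p)*0.307532] = 0.210296
  V(1,0) = exp(-r*dt) * [p*0.000000 + (1-p)*0.055831] = 0.028699
  V(1,1) = exp(-r*dt) * [p*0.055831 + (1-p)*0.210296] = 0.134940
  V(0,0) = exp(-r*dt) * [p*0.028699 + (1-p)*0.134940] = 0.083161

Answer: Price = V(0,0) = 0.0832


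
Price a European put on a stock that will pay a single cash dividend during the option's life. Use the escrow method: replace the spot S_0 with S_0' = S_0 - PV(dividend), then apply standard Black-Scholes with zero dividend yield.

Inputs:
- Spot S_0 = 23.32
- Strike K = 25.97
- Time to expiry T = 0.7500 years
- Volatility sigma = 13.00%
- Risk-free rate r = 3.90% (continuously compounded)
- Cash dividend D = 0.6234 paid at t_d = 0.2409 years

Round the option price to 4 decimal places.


Answer: Price = 2.7725

Derivation:
PV(D) = D * exp(-r * t_d) = 0.6234 * 0.99064890 = 0.61757052
S_0' = S_0 - PV(D) = 23.3200 - 0.61757052 = 22.70242948
d1 = (ln(S_0'/K) + (r + sigma^2/2)*T) / (sigma*sqrt(T)) = -0.87830592
d2 = d1 - sigma*sqrt(T) = -0.99088923
exp(-rT) = 0.97117364
N(-d1) = 0.81011114; N(-d2) = 0.83913016
P = K * exp(-rT) * N(-d2) - S_0' * N(-d1) = 25.9700 * 0.97117364 * 0.83913016 - 22.70242948 * 0.81011114 = 2.7725


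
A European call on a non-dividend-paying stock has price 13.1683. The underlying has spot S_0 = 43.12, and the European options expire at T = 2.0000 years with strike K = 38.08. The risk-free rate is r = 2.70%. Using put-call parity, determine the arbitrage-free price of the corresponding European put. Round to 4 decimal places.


Answer: Put price = 6.1265

Derivation:
Put-call parity: C - P = S_0 * exp(-qT) - K * exp(-rT).
S_0 * exp(-qT) = 43.1200 * 1.00000000 = 43.12000000
K * exp(-rT) = 38.0800 * 0.94743211 = 36.07821462
P = C - S*exp(-qT) + K*exp(-rT)
P = 13.1683 - 43.12000000 + 36.07821462 = 6.1265


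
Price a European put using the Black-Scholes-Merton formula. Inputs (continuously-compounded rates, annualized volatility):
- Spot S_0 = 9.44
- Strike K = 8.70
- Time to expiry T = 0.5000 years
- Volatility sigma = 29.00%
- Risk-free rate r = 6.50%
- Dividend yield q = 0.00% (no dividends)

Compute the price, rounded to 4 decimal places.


d1 = (ln(S/K) + (r - q + 0.5*sigma^2) * T) / (sigma * sqrt(T)) = 0.65911108
d2 = d1 - sigma * sqrt(T) = 0.45405011
exp(-rT) = 0.96802245; exp(-qT) = 1.00000000
P = K * exp(-rT) * N(-d2) - S_0 * exp(-qT) * N(-d1)
N(-d1) = 0.25491222; N(-d2) = 0.32489638
P = 8.7000 * 0.96802245 * 0.32489638 - 9.4400 * 1.00000000 * 0.25491222 = 0.3298

Answer: Price = 0.3298


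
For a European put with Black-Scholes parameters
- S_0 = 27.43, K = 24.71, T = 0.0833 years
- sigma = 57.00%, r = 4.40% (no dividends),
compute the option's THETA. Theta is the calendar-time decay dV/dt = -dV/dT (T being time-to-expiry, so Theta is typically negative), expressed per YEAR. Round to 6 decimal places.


d1 = 0.7393176983; d2 = 0.5748057839
phi(d1) = 0.3035424340; exp(-qT) = 1.0000000000; exp(-rT) = 0.9963415086
Theta = -S*exp(-qT)*phi(d1)*sigma/(2*sqrt(T)) + r*K*exp(-rT)*N(-d2) - q*S*exp(-qT)*N(-d1)
N(-d1) = 0.2298570524; N(-d2) = 0.2827113273; sqrt(T) = 0.2886173938
Term 1 = -27.4300 * 1.0000000000 * 0.3035424340 * 0.5700 / (2 * 0.2886173938) = -8.2218127039
Term 2 = 0.0440 * 24.7100 * 0.9963415086 * 0.2827113273 = 0.3062505345
Term 3 = 0 (no dividend yield, q = 0)
Theta = -8.2218127039 + (0.3062505345) + (0.0000000000) = -7.915562

Answer: Theta = -7.915562


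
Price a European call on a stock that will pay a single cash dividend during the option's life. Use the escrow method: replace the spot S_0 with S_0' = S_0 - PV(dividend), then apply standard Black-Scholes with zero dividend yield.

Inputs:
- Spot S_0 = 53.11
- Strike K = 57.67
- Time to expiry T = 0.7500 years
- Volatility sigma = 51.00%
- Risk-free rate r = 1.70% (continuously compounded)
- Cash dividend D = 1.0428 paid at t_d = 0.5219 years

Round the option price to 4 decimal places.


PV(D) = D * exp(-r * t_d) = 1.0428 * 0.99116694 = 1.03358889
S_0' = S_0 - PV(D) = 53.1100 - 1.03358889 = 52.07641111
d1 = (ln(S_0'/K) + (r + sigma^2/2)*T) / (sigma*sqrt(T)) = 0.01870723
d2 = d1 - sigma*sqrt(T) = -0.42296573
exp(-rT) = 0.98733094
N(d1) = 0.50746267; N(d2) = 0.33616013
C = S_0' * N(d1) - K * exp(-rT) * N(d2) = 52.07641111 * 0.50746267 - 57.6700 * 0.98733094 * 0.33616013 = 7.2861

Answer: Price = 7.2861


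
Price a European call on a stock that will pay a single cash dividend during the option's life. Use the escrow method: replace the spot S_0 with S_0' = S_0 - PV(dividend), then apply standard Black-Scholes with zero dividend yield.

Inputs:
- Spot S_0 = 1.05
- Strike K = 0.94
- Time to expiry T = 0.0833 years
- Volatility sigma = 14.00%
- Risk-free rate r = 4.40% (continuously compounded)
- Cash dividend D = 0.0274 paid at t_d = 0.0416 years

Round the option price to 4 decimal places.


PV(D) = D * exp(-r * t_d) = 0.0274 * 0.99817127 = 0.02734989
S_0' = S_0 - PV(D) = 1.0500 - 0.02734989 = 1.02265011
d1 = (ln(S_0'/K) + (r + sigma^2/2)*T) / (sigma*sqrt(T)) = 2.19653987
d2 = d1 - sigma*sqrt(T) = 2.15613344
exp(-rT) = 0.99634151
N(d1) = 0.98597334; N(d2) = 0.98446338
C = S_0' * N(d1) - K * exp(-rT) * N(d2) = 1.02265011 * 0.98597334 - 0.9400 * 0.99634151 * 0.98446338 = 0.0863

Answer: Price = 0.0863


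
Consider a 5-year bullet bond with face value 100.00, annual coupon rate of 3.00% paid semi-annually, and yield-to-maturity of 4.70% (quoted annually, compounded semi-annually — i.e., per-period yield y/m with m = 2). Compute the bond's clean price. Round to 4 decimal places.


Answer: Price = 92.5028

Derivation:
Coupon per period c = face * coupon_rate / m = 1.500000
Periods per year m = 2; per-period yield y/m = 0.023500
Number of cashflows N = 10
Cashflows (t years, CF_t, discount factor 1/(1+y/m)^(m*t), PV):
  t = 0.5000: CF_t = 1.500000, DF = 0.977040, PV = 1.465559
  t = 1.0000: CF_t = 1.500000, DF = 0.954606, PV = 1.431909
  t = 1.5000: CF_t = 1.500000, DF = 0.932688, PV = 1.399032
  t = 2.0000: CF_t = 1.500000, DF = 0.911273, PV = 1.366910
  t = 2.5000: CF_t = 1.500000, DF = 0.890350, PV = 1.335525
  t = 3.0000: CF_t = 1.500000, DF = 0.869907, PV = 1.304861
  t = 3.5000: CF_t = 1.500000, DF = 0.849934, PV = 1.274901
  t = 4.0000: CF_t = 1.500000, DF = 0.830419, PV = 1.245628
  t = 4.5000: CF_t = 1.500000, DF = 0.811352, PV = 1.217028
  t = 5.0000: CF_t = 101.500000, DF = 0.792723, PV = 80.461398
Price P = sum_t PV_t = 92.502751


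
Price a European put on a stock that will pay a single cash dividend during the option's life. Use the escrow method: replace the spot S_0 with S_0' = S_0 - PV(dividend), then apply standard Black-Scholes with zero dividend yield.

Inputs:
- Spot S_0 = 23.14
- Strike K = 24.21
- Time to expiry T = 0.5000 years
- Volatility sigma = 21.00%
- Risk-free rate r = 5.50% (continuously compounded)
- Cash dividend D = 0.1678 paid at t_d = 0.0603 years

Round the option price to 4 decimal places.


PV(D) = D * exp(-r * t_d) = 0.1678 * 0.99668899 = 0.16724441
S_0' = S_0 - PV(D) = 23.1400 - 0.16724441 = 22.97275559
d1 = (ln(S_0'/K) + (r + sigma^2/2)*T) / (sigma*sqrt(T)) = -0.09382160
d2 = d1 - sigma*sqrt(T) = -0.24231402
exp(-rT) = 0.97287468
N(-d1) = 0.53737456; N(-d2) = 0.59573158
P = K * exp(-rT) * N(-d2) - S_0' * N(-d1) = 24.2100 * 0.97287468 * 0.59573158 - 22.97275559 * 0.53737456 = 1.6865

Answer: Price = 1.6865


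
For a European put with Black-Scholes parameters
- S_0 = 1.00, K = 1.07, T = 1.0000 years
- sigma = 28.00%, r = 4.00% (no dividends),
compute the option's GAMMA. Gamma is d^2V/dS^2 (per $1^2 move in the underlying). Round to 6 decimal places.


d1 = 0.0412191126; d2 = -0.2387808874
phi(d1) = 0.3986035198; exp(-qT) = 1.0000000000; exp(-rT) = 0.9607894392
Gamma = exp(-qT) * phi(d1) / (S * sigma * sqrt(T)) = 1.0000000000 * 0.3986035198 / (1.0000 * 0.2800 * 1.0000000000) = 1.423584

Answer: Gamma = 1.423584


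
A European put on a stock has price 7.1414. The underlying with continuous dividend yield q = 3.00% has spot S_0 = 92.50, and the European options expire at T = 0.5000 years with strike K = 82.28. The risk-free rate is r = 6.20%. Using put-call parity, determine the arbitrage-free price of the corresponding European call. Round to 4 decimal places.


Answer: Call price = 18.4958

Derivation:
Put-call parity: C - P = S_0 * exp(-qT) - K * exp(-rT).
S_0 * exp(-qT) = 92.5000 * 0.98511194 = 91.12285441
K * exp(-rT) = 82.2800 * 0.96947557 = 79.76845015
C = P + S*exp(-qT) - K*exp(-rT)
C = 7.1414 + 91.12285441 - 79.76845015 = 18.4958
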